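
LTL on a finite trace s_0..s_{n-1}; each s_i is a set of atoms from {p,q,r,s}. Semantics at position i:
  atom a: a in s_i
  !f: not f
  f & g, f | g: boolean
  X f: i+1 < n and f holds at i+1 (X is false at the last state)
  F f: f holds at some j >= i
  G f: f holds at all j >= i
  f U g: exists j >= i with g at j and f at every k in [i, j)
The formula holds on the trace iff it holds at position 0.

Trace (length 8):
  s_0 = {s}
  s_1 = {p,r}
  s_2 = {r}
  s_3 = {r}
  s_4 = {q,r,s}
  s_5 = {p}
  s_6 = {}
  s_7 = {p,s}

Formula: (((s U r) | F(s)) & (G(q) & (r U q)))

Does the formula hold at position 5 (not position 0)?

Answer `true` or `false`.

Answer: false

Derivation:
s_0={s}: (((s U r) | F(s)) & (G(q) & (r U q)))=False ((s U r) | F(s))=True (s U r)=True s=True r=False F(s)=True (G(q) & (r U q))=False G(q)=False q=False (r U q)=False
s_1={p,r}: (((s U r) | F(s)) & (G(q) & (r U q)))=False ((s U r) | F(s))=True (s U r)=True s=False r=True F(s)=True (G(q) & (r U q))=False G(q)=False q=False (r U q)=True
s_2={r}: (((s U r) | F(s)) & (G(q) & (r U q)))=False ((s U r) | F(s))=True (s U r)=True s=False r=True F(s)=True (G(q) & (r U q))=False G(q)=False q=False (r U q)=True
s_3={r}: (((s U r) | F(s)) & (G(q) & (r U q)))=False ((s U r) | F(s))=True (s U r)=True s=False r=True F(s)=True (G(q) & (r U q))=False G(q)=False q=False (r U q)=True
s_4={q,r,s}: (((s U r) | F(s)) & (G(q) & (r U q)))=False ((s U r) | F(s))=True (s U r)=True s=True r=True F(s)=True (G(q) & (r U q))=False G(q)=False q=True (r U q)=True
s_5={p}: (((s U r) | F(s)) & (G(q) & (r U q)))=False ((s U r) | F(s))=True (s U r)=False s=False r=False F(s)=True (G(q) & (r U q))=False G(q)=False q=False (r U q)=False
s_6={}: (((s U r) | F(s)) & (G(q) & (r U q)))=False ((s U r) | F(s))=True (s U r)=False s=False r=False F(s)=True (G(q) & (r U q))=False G(q)=False q=False (r U q)=False
s_7={p,s}: (((s U r) | F(s)) & (G(q) & (r U q)))=False ((s U r) | F(s))=True (s U r)=False s=True r=False F(s)=True (G(q) & (r U q))=False G(q)=False q=False (r U q)=False
Evaluating at position 5: result = False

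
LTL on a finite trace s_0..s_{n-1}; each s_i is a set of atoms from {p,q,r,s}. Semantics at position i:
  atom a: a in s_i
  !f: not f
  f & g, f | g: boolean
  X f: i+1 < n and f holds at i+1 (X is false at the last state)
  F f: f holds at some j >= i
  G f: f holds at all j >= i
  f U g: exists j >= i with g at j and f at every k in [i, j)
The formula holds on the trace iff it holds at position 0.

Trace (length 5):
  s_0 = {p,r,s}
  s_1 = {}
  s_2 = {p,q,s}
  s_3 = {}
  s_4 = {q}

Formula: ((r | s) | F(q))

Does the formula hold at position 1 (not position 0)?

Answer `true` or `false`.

s_0={p,r,s}: ((r | s) | F(q))=True (r | s)=True r=True s=True F(q)=True q=False
s_1={}: ((r | s) | F(q))=True (r | s)=False r=False s=False F(q)=True q=False
s_2={p,q,s}: ((r | s) | F(q))=True (r | s)=True r=False s=True F(q)=True q=True
s_3={}: ((r | s) | F(q))=True (r | s)=False r=False s=False F(q)=True q=False
s_4={q}: ((r | s) | F(q))=True (r | s)=False r=False s=False F(q)=True q=True
Evaluating at position 1: result = True

Answer: true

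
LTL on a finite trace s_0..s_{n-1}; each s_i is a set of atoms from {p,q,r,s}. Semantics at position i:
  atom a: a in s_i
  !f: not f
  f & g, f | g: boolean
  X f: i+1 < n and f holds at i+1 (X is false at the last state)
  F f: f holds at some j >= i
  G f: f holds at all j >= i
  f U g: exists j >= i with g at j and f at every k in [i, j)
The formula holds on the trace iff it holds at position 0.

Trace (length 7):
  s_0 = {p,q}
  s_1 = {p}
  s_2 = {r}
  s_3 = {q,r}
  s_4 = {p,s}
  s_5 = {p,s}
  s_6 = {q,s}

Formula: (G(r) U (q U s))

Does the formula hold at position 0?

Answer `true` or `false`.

Answer: false

Derivation:
s_0={p,q}: (G(r) U (q U s))=False G(r)=False r=False (q U s)=False q=True s=False
s_1={p}: (G(r) U (q U s))=False G(r)=False r=False (q U s)=False q=False s=False
s_2={r}: (G(r) U (q U s))=False G(r)=False r=True (q U s)=False q=False s=False
s_3={q,r}: (G(r) U (q U s))=True G(r)=False r=True (q U s)=True q=True s=False
s_4={p,s}: (G(r) U (q U s))=True G(r)=False r=False (q U s)=True q=False s=True
s_5={p,s}: (G(r) U (q U s))=True G(r)=False r=False (q U s)=True q=False s=True
s_6={q,s}: (G(r) U (q U s))=True G(r)=False r=False (q U s)=True q=True s=True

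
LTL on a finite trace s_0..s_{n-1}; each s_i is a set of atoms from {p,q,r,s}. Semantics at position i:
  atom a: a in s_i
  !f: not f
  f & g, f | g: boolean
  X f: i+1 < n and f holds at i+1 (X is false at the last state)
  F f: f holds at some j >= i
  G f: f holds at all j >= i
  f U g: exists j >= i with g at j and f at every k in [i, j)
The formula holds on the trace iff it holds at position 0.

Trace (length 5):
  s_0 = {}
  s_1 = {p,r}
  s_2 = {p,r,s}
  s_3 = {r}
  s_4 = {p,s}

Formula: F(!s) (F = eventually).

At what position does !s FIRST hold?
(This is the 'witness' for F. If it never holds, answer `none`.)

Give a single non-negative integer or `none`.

Answer: 0

Derivation:
s_0={}: !s=True s=False
s_1={p,r}: !s=True s=False
s_2={p,r,s}: !s=False s=True
s_3={r}: !s=True s=False
s_4={p,s}: !s=False s=True
F(!s) holds; first witness at position 0.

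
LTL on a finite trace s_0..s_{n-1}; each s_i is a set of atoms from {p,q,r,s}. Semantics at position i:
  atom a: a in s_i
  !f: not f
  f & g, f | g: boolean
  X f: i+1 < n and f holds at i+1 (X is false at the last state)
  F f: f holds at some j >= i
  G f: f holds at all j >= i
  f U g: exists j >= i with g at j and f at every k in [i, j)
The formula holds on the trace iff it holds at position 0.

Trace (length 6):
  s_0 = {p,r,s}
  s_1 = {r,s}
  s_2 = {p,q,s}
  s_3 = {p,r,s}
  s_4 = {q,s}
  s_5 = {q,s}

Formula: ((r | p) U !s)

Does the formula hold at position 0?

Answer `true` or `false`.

s_0={p,r,s}: ((r | p) U !s)=False (r | p)=True r=True p=True !s=False s=True
s_1={r,s}: ((r | p) U !s)=False (r | p)=True r=True p=False !s=False s=True
s_2={p,q,s}: ((r | p) U !s)=False (r | p)=True r=False p=True !s=False s=True
s_3={p,r,s}: ((r | p) U !s)=False (r | p)=True r=True p=True !s=False s=True
s_4={q,s}: ((r | p) U !s)=False (r | p)=False r=False p=False !s=False s=True
s_5={q,s}: ((r | p) U !s)=False (r | p)=False r=False p=False !s=False s=True

Answer: false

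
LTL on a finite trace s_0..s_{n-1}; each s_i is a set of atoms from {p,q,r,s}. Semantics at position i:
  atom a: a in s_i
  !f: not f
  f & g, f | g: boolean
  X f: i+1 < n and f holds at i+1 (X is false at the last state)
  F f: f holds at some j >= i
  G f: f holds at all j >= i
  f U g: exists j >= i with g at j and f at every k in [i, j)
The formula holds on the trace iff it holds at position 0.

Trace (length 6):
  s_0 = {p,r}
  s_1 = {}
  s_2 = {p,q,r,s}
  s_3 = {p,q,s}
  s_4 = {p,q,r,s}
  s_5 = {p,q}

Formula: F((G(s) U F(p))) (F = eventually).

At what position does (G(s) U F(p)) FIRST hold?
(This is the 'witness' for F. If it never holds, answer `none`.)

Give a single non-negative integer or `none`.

s_0={p,r}: (G(s) U F(p))=True G(s)=False s=False F(p)=True p=True
s_1={}: (G(s) U F(p))=True G(s)=False s=False F(p)=True p=False
s_2={p,q,r,s}: (G(s) U F(p))=True G(s)=False s=True F(p)=True p=True
s_3={p,q,s}: (G(s) U F(p))=True G(s)=False s=True F(p)=True p=True
s_4={p,q,r,s}: (G(s) U F(p))=True G(s)=False s=True F(p)=True p=True
s_5={p,q}: (G(s) U F(p))=True G(s)=False s=False F(p)=True p=True
F((G(s) U F(p))) holds; first witness at position 0.

Answer: 0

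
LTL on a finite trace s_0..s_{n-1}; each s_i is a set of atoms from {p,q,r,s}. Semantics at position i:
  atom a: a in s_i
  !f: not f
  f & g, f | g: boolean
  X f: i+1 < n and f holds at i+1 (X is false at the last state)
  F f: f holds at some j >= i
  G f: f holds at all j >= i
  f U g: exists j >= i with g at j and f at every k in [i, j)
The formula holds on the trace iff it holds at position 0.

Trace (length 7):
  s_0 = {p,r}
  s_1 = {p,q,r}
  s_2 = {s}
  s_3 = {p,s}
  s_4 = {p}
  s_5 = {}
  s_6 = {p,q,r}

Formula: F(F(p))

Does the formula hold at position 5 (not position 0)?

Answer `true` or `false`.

s_0={p,r}: F(F(p))=True F(p)=True p=True
s_1={p,q,r}: F(F(p))=True F(p)=True p=True
s_2={s}: F(F(p))=True F(p)=True p=False
s_3={p,s}: F(F(p))=True F(p)=True p=True
s_4={p}: F(F(p))=True F(p)=True p=True
s_5={}: F(F(p))=True F(p)=True p=False
s_6={p,q,r}: F(F(p))=True F(p)=True p=True
Evaluating at position 5: result = True

Answer: true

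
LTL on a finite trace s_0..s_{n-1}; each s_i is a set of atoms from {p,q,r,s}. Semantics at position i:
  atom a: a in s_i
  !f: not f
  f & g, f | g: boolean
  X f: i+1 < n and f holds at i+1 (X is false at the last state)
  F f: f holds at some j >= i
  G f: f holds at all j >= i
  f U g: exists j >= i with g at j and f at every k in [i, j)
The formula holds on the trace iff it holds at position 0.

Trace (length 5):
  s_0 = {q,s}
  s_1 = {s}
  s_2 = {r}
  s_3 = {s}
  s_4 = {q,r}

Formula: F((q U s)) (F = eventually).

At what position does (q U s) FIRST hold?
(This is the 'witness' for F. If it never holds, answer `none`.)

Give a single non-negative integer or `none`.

Answer: 0

Derivation:
s_0={q,s}: (q U s)=True q=True s=True
s_1={s}: (q U s)=True q=False s=True
s_2={r}: (q U s)=False q=False s=False
s_3={s}: (q U s)=True q=False s=True
s_4={q,r}: (q U s)=False q=True s=False
F((q U s)) holds; first witness at position 0.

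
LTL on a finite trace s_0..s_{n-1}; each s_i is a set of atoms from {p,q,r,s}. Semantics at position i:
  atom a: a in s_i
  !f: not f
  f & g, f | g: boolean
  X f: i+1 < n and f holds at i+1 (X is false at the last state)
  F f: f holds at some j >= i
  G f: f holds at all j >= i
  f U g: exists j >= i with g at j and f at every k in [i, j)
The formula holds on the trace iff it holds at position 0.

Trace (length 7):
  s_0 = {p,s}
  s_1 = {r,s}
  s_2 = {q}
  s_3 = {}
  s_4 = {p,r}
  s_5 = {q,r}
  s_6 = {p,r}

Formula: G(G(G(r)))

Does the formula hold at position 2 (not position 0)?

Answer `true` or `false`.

Answer: false

Derivation:
s_0={p,s}: G(G(G(r)))=False G(G(r))=False G(r)=False r=False
s_1={r,s}: G(G(G(r)))=False G(G(r))=False G(r)=False r=True
s_2={q}: G(G(G(r)))=False G(G(r))=False G(r)=False r=False
s_3={}: G(G(G(r)))=False G(G(r))=False G(r)=False r=False
s_4={p,r}: G(G(G(r)))=True G(G(r))=True G(r)=True r=True
s_5={q,r}: G(G(G(r)))=True G(G(r))=True G(r)=True r=True
s_6={p,r}: G(G(G(r)))=True G(G(r))=True G(r)=True r=True
Evaluating at position 2: result = False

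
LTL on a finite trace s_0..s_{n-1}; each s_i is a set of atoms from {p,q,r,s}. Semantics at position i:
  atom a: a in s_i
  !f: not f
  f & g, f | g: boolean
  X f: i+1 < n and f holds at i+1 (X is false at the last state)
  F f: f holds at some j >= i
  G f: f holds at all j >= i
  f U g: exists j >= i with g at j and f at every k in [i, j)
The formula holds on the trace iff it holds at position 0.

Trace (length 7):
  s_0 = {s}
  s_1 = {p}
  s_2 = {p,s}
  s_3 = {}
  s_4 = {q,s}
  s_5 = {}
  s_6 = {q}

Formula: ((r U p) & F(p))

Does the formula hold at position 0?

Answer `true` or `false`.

s_0={s}: ((r U p) & F(p))=False (r U p)=False r=False p=False F(p)=True
s_1={p}: ((r U p) & F(p))=True (r U p)=True r=False p=True F(p)=True
s_2={p,s}: ((r U p) & F(p))=True (r U p)=True r=False p=True F(p)=True
s_3={}: ((r U p) & F(p))=False (r U p)=False r=False p=False F(p)=False
s_4={q,s}: ((r U p) & F(p))=False (r U p)=False r=False p=False F(p)=False
s_5={}: ((r U p) & F(p))=False (r U p)=False r=False p=False F(p)=False
s_6={q}: ((r U p) & F(p))=False (r U p)=False r=False p=False F(p)=False

Answer: false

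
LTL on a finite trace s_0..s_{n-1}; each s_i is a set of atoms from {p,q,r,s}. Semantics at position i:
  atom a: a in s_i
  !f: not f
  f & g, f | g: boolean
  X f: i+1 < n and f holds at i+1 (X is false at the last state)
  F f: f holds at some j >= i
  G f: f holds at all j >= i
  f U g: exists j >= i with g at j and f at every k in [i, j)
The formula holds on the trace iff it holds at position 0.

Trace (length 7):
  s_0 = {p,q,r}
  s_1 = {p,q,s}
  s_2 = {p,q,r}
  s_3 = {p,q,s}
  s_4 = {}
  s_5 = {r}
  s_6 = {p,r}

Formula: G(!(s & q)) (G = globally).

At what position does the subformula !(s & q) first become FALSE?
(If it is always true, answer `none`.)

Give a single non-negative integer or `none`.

Answer: 1

Derivation:
s_0={p,q,r}: !(s & q)=True (s & q)=False s=False q=True
s_1={p,q,s}: !(s & q)=False (s & q)=True s=True q=True
s_2={p,q,r}: !(s & q)=True (s & q)=False s=False q=True
s_3={p,q,s}: !(s & q)=False (s & q)=True s=True q=True
s_4={}: !(s & q)=True (s & q)=False s=False q=False
s_5={r}: !(s & q)=True (s & q)=False s=False q=False
s_6={p,r}: !(s & q)=True (s & q)=False s=False q=False
G(!(s & q)) holds globally = False
First violation at position 1.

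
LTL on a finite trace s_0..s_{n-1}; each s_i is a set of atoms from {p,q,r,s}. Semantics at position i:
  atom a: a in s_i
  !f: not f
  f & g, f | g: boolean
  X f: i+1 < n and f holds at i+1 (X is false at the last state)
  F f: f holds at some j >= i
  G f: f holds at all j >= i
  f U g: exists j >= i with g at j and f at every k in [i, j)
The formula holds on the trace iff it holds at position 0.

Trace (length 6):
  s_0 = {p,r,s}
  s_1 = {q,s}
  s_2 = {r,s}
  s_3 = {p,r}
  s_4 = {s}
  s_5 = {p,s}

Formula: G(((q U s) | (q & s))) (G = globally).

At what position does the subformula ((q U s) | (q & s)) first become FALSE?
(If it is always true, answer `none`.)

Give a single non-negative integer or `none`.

Answer: 3

Derivation:
s_0={p,r,s}: ((q U s) | (q & s))=True (q U s)=True q=False s=True (q & s)=False
s_1={q,s}: ((q U s) | (q & s))=True (q U s)=True q=True s=True (q & s)=True
s_2={r,s}: ((q U s) | (q & s))=True (q U s)=True q=False s=True (q & s)=False
s_3={p,r}: ((q U s) | (q & s))=False (q U s)=False q=False s=False (q & s)=False
s_4={s}: ((q U s) | (q & s))=True (q U s)=True q=False s=True (q & s)=False
s_5={p,s}: ((q U s) | (q & s))=True (q U s)=True q=False s=True (q & s)=False
G(((q U s) | (q & s))) holds globally = False
First violation at position 3.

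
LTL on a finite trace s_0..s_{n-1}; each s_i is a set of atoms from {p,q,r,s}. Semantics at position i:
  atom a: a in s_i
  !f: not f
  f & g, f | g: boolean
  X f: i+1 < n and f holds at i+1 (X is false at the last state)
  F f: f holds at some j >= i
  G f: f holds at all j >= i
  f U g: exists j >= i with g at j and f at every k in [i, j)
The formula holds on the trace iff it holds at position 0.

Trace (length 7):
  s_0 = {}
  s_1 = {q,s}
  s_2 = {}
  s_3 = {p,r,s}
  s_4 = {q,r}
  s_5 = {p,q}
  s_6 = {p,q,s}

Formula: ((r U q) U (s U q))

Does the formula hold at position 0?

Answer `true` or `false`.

Answer: false

Derivation:
s_0={}: ((r U q) U (s U q))=False (r U q)=False r=False q=False (s U q)=False s=False
s_1={q,s}: ((r U q) U (s U q))=True (r U q)=True r=False q=True (s U q)=True s=True
s_2={}: ((r U q) U (s U q))=False (r U q)=False r=False q=False (s U q)=False s=False
s_3={p,r,s}: ((r U q) U (s U q))=True (r U q)=True r=True q=False (s U q)=True s=True
s_4={q,r}: ((r U q) U (s U q))=True (r U q)=True r=True q=True (s U q)=True s=False
s_5={p,q}: ((r U q) U (s U q))=True (r U q)=True r=False q=True (s U q)=True s=False
s_6={p,q,s}: ((r U q) U (s U q))=True (r U q)=True r=False q=True (s U q)=True s=True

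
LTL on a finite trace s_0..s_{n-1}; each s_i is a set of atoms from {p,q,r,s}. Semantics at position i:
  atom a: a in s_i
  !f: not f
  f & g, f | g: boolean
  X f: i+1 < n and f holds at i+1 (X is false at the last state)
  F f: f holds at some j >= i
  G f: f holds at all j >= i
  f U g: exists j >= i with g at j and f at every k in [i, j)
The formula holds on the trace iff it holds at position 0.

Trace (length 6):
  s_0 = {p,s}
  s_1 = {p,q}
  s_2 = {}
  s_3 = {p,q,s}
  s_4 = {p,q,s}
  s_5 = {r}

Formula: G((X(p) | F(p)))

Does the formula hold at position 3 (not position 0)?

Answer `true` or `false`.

s_0={p,s}: G((X(p) | F(p)))=False (X(p) | F(p))=True X(p)=True p=True F(p)=True
s_1={p,q}: G((X(p) | F(p)))=False (X(p) | F(p))=True X(p)=False p=True F(p)=True
s_2={}: G((X(p) | F(p)))=False (X(p) | F(p))=True X(p)=True p=False F(p)=True
s_3={p,q,s}: G((X(p) | F(p)))=False (X(p) | F(p))=True X(p)=True p=True F(p)=True
s_4={p,q,s}: G((X(p) | F(p)))=False (X(p) | F(p))=True X(p)=False p=True F(p)=True
s_5={r}: G((X(p) | F(p)))=False (X(p) | F(p))=False X(p)=False p=False F(p)=False
Evaluating at position 3: result = False

Answer: false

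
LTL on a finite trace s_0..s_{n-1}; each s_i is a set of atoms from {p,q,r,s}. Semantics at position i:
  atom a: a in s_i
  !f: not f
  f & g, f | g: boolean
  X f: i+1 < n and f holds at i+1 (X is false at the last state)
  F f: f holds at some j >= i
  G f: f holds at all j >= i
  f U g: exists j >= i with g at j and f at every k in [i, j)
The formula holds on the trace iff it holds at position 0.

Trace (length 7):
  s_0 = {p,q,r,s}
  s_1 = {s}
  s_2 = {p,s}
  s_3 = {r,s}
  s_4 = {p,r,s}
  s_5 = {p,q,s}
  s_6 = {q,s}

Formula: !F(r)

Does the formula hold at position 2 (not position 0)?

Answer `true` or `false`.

s_0={p,q,r,s}: !F(r)=False F(r)=True r=True
s_1={s}: !F(r)=False F(r)=True r=False
s_2={p,s}: !F(r)=False F(r)=True r=False
s_3={r,s}: !F(r)=False F(r)=True r=True
s_4={p,r,s}: !F(r)=False F(r)=True r=True
s_5={p,q,s}: !F(r)=True F(r)=False r=False
s_6={q,s}: !F(r)=True F(r)=False r=False
Evaluating at position 2: result = False

Answer: false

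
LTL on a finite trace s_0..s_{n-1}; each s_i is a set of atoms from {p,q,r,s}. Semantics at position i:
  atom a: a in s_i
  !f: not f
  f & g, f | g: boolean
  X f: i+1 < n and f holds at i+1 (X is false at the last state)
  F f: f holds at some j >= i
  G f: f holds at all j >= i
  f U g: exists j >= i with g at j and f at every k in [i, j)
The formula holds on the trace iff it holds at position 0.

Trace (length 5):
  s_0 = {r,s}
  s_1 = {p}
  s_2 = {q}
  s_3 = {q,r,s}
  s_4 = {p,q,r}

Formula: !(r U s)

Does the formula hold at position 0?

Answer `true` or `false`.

s_0={r,s}: !(r U s)=False (r U s)=True r=True s=True
s_1={p}: !(r U s)=True (r U s)=False r=False s=False
s_2={q}: !(r U s)=True (r U s)=False r=False s=False
s_3={q,r,s}: !(r U s)=False (r U s)=True r=True s=True
s_4={p,q,r}: !(r U s)=True (r U s)=False r=True s=False

Answer: false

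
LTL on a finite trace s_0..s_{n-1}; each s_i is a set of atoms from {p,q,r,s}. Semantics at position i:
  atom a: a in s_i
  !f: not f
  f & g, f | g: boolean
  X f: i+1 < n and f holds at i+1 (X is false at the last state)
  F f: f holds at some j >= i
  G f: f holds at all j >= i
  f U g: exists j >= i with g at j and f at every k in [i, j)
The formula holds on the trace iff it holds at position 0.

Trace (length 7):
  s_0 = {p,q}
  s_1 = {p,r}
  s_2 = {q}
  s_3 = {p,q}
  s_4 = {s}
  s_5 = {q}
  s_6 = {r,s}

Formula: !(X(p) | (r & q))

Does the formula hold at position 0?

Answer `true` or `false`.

Answer: false

Derivation:
s_0={p,q}: !(X(p) | (r & q))=False (X(p) | (r & q))=True X(p)=True p=True (r & q)=False r=False q=True
s_1={p,r}: !(X(p) | (r & q))=True (X(p) | (r & q))=False X(p)=False p=True (r & q)=False r=True q=False
s_2={q}: !(X(p) | (r & q))=False (X(p) | (r & q))=True X(p)=True p=False (r & q)=False r=False q=True
s_3={p,q}: !(X(p) | (r & q))=True (X(p) | (r & q))=False X(p)=False p=True (r & q)=False r=False q=True
s_4={s}: !(X(p) | (r & q))=True (X(p) | (r & q))=False X(p)=False p=False (r & q)=False r=False q=False
s_5={q}: !(X(p) | (r & q))=True (X(p) | (r & q))=False X(p)=False p=False (r & q)=False r=False q=True
s_6={r,s}: !(X(p) | (r & q))=True (X(p) | (r & q))=False X(p)=False p=False (r & q)=False r=True q=False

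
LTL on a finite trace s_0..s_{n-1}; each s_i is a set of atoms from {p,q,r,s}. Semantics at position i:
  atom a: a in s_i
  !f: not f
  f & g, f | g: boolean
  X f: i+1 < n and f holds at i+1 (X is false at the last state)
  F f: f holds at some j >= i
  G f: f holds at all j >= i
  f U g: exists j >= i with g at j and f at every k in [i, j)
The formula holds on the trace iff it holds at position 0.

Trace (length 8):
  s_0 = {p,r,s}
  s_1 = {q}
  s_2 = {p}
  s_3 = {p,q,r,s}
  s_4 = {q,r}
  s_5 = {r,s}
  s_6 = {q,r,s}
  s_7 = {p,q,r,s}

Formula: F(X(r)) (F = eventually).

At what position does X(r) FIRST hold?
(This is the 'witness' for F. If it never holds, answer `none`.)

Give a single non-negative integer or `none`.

Answer: 2

Derivation:
s_0={p,r,s}: X(r)=False r=True
s_1={q}: X(r)=False r=False
s_2={p}: X(r)=True r=False
s_3={p,q,r,s}: X(r)=True r=True
s_4={q,r}: X(r)=True r=True
s_5={r,s}: X(r)=True r=True
s_6={q,r,s}: X(r)=True r=True
s_7={p,q,r,s}: X(r)=False r=True
F(X(r)) holds; first witness at position 2.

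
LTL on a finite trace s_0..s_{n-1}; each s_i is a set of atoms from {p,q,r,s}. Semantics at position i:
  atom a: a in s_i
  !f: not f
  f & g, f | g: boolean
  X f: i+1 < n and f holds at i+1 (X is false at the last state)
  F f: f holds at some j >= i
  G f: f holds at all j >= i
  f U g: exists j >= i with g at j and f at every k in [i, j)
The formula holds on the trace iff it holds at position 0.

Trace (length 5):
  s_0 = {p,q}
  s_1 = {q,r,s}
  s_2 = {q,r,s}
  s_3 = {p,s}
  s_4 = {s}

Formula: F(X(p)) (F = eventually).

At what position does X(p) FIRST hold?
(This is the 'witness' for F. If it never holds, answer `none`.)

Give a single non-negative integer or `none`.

s_0={p,q}: X(p)=False p=True
s_1={q,r,s}: X(p)=False p=False
s_2={q,r,s}: X(p)=True p=False
s_3={p,s}: X(p)=False p=True
s_4={s}: X(p)=False p=False
F(X(p)) holds; first witness at position 2.

Answer: 2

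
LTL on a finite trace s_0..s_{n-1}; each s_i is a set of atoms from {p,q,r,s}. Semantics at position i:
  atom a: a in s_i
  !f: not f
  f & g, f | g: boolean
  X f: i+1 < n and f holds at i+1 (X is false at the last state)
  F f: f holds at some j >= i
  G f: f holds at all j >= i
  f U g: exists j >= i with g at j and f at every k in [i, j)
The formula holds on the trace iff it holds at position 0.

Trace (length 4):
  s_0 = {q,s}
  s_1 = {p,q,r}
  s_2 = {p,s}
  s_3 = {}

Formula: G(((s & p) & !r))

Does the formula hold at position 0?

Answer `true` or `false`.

s_0={q,s}: G(((s & p) & !r))=False ((s & p) & !r)=False (s & p)=False s=True p=False !r=True r=False
s_1={p,q,r}: G(((s & p) & !r))=False ((s & p) & !r)=False (s & p)=False s=False p=True !r=False r=True
s_2={p,s}: G(((s & p) & !r))=False ((s & p) & !r)=True (s & p)=True s=True p=True !r=True r=False
s_3={}: G(((s & p) & !r))=False ((s & p) & !r)=False (s & p)=False s=False p=False !r=True r=False

Answer: false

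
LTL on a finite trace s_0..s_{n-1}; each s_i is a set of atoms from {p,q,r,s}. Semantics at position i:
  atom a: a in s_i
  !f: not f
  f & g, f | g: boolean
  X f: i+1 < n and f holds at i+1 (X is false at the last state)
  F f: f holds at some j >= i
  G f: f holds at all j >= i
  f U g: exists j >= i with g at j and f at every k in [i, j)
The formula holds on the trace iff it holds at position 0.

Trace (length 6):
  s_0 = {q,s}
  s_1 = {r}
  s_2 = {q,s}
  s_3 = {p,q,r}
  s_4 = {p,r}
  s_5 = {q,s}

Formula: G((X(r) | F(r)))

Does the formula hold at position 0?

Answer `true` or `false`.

s_0={q,s}: G((X(r) | F(r)))=False (X(r) | F(r))=True X(r)=True r=False F(r)=True
s_1={r}: G((X(r) | F(r)))=False (X(r) | F(r))=True X(r)=False r=True F(r)=True
s_2={q,s}: G((X(r) | F(r)))=False (X(r) | F(r))=True X(r)=True r=False F(r)=True
s_3={p,q,r}: G((X(r) | F(r)))=False (X(r) | F(r))=True X(r)=True r=True F(r)=True
s_4={p,r}: G((X(r) | F(r)))=False (X(r) | F(r))=True X(r)=False r=True F(r)=True
s_5={q,s}: G((X(r) | F(r)))=False (X(r) | F(r))=False X(r)=False r=False F(r)=False

Answer: false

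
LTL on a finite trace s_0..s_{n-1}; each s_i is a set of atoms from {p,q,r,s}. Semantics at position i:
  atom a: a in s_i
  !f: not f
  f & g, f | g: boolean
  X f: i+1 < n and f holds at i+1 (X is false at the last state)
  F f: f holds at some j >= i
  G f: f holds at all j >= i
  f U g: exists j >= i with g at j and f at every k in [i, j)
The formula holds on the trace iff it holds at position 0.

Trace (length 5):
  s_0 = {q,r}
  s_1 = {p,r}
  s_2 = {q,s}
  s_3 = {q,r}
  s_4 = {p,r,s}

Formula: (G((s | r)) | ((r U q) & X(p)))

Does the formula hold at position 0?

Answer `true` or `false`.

s_0={q,r}: (G((s | r)) | ((r U q) & X(p)))=True G((s | r))=True (s | r)=True s=False r=True ((r U q) & X(p))=True (r U q)=True q=True X(p)=True p=False
s_1={p,r}: (G((s | r)) | ((r U q) & X(p)))=True G((s | r))=True (s | r)=True s=False r=True ((r U q) & X(p))=False (r U q)=True q=False X(p)=False p=True
s_2={q,s}: (G((s | r)) | ((r U q) & X(p)))=True G((s | r))=True (s | r)=True s=True r=False ((r U q) & X(p))=False (r U q)=True q=True X(p)=False p=False
s_3={q,r}: (G((s | r)) | ((r U q) & X(p)))=True G((s | r))=True (s | r)=True s=False r=True ((r U q) & X(p))=True (r U q)=True q=True X(p)=True p=False
s_4={p,r,s}: (G((s | r)) | ((r U q) & X(p)))=True G((s | r))=True (s | r)=True s=True r=True ((r U q) & X(p))=False (r U q)=False q=False X(p)=False p=True

Answer: true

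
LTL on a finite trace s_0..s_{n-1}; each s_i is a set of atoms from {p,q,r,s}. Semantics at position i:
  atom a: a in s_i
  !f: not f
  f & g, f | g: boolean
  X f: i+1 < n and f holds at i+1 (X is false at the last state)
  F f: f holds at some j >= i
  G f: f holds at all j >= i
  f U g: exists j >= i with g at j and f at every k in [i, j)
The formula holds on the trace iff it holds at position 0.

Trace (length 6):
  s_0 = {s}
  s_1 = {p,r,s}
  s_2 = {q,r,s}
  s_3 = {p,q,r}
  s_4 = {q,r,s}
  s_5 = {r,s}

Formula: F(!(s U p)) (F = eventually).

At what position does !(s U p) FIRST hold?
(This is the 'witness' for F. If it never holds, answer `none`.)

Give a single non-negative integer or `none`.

s_0={s}: !(s U p)=False (s U p)=True s=True p=False
s_1={p,r,s}: !(s U p)=False (s U p)=True s=True p=True
s_2={q,r,s}: !(s U p)=False (s U p)=True s=True p=False
s_3={p,q,r}: !(s U p)=False (s U p)=True s=False p=True
s_4={q,r,s}: !(s U p)=True (s U p)=False s=True p=False
s_5={r,s}: !(s U p)=True (s U p)=False s=True p=False
F(!(s U p)) holds; first witness at position 4.

Answer: 4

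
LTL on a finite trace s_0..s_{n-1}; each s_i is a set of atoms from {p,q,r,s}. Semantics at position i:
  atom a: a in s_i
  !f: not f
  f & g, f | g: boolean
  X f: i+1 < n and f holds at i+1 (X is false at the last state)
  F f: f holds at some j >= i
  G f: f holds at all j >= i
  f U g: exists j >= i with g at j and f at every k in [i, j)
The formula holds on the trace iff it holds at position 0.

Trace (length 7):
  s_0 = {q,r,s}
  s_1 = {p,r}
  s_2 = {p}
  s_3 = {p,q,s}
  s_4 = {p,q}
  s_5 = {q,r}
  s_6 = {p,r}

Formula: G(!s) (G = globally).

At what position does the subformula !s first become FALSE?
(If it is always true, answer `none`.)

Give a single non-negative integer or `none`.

Answer: 0

Derivation:
s_0={q,r,s}: !s=False s=True
s_1={p,r}: !s=True s=False
s_2={p}: !s=True s=False
s_3={p,q,s}: !s=False s=True
s_4={p,q}: !s=True s=False
s_5={q,r}: !s=True s=False
s_6={p,r}: !s=True s=False
G(!s) holds globally = False
First violation at position 0.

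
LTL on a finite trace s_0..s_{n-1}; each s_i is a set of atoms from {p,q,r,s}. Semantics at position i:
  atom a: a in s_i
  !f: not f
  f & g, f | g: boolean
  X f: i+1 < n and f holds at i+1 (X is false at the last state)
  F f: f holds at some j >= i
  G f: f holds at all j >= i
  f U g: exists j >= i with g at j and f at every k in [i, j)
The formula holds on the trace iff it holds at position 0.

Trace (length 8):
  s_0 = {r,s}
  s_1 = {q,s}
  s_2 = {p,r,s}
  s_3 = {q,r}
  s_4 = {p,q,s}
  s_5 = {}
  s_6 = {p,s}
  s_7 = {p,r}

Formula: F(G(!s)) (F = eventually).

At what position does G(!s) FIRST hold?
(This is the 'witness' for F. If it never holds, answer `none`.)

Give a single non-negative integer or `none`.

s_0={r,s}: G(!s)=False !s=False s=True
s_1={q,s}: G(!s)=False !s=False s=True
s_2={p,r,s}: G(!s)=False !s=False s=True
s_3={q,r}: G(!s)=False !s=True s=False
s_4={p,q,s}: G(!s)=False !s=False s=True
s_5={}: G(!s)=False !s=True s=False
s_6={p,s}: G(!s)=False !s=False s=True
s_7={p,r}: G(!s)=True !s=True s=False
F(G(!s)) holds; first witness at position 7.

Answer: 7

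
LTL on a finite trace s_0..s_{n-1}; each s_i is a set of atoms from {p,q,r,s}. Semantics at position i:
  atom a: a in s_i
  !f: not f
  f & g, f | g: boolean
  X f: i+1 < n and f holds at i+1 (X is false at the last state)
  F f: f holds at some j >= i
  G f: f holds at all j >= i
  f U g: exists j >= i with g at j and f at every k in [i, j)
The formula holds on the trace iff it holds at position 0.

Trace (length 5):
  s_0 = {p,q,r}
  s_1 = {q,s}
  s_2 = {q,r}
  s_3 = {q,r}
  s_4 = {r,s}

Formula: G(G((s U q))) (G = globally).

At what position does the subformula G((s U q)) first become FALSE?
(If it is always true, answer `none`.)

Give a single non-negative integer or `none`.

Answer: 0

Derivation:
s_0={p,q,r}: G((s U q))=False (s U q)=True s=False q=True
s_1={q,s}: G((s U q))=False (s U q)=True s=True q=True
s_2={q,r}: G((s U q))=False (s U q)=True s=False q=True
s_3={q,r}: G((s U q))=False (s U q)=True s=False q=True
s_4={r,s}: G((s U q))=False (s U q)=False s=True q=False
G(G((s U q))) holds globally = False
First violation at position 0.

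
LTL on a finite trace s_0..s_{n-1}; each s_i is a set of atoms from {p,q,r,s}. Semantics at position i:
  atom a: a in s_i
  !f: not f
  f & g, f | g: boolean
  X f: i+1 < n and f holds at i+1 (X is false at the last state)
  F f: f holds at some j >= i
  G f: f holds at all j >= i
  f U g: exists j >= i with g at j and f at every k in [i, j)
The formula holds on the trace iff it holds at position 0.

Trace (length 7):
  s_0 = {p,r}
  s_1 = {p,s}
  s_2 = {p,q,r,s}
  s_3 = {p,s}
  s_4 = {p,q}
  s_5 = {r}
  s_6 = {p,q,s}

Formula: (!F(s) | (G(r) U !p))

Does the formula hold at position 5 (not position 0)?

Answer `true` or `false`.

s_0={p,r}: (!F(s) | (G(r) U !p))=False !F(s)=False F(s)=True s=False (G(r) U !p)=False G(r)=False r=True !p=False p=True
s_1={p,s}: (!F(s) | (G(r) U !p))=False !F(s)=False F(s)=True s=True (G(r) U !p)=False G(r)=False r=False !p=False p=True
s_2={p,q,r,s}: (!F(s) | (G(r) U !p))=False !F(s)=False F(s)=True s=True (G(r) U !p)=False G(r)=False r=True !p=False p=True
s_3={p,s}: (!F(s) | (G(r) U !p))=False !F(s)=False F(s)=True s=True (G(r) U !p)=False G(r)=False r=False !p=False p=True
s_4={p,q}: (!F(s) | (G(r) U !p))=False !F(s)=False F(s)=True s=False (G(r) U !p)=False G(r)=False r=False !p=False p=True
s_5={r}: (!F(s) | (G(r) U !p))=True !F(s)=False F(s)=True s=False (G(r) U !p)=True G(r)=False r=True !p=True p=False
s_6={p,q,s}: (!F(s) | (G(r) U !p))=False !F(s)=False F(s)=True s=True (G(r) U !p)=False G(r)=False r=False !p=False p=True
Evaluating at position 5: result = True

Answer: true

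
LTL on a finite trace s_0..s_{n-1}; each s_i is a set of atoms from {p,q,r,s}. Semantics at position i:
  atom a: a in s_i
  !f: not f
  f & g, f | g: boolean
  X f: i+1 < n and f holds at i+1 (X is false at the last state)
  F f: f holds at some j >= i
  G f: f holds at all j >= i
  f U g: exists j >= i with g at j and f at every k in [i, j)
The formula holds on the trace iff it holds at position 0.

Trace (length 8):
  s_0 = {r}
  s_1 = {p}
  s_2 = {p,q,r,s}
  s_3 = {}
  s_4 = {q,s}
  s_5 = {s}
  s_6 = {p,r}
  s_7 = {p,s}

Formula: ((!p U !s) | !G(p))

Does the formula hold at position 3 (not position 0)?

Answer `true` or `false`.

Answer: true

Derivation:
s_0={r}: ((!p U !s) | !G(p))=True (!p U !s)=True !p=True p=False !s=True s=False !G(p)=True G(p)=False
s_1={p}: ((!p U !s) | !G(p))=True (!p U !s)=True !p=False p=True !s=True s=False !G(p)=True G(p)=False
s_2={p,q,r,s}: ((!p U !s) | !G(p))=True (!p U !s)=False !p=False p=True !s=False s=True !G(p)=True G(p)=False
s_3={}: ((!p U !s) | !G(p))=True (!p U !s)=True !p=True p=False !s=True s=False !G(p)=True G(p)=False
s_4={q,s}: ((!p U !s) | !G(p))=True (!p U !s)=True !p=True p=False !s=False s=True !G(p)=True G(p)=False
s_5={s}: ((!p U !s) | !G(p))=True (!p U !s)=True !p=True p=False !s=False s=True !G(p)=True G(p)=False
s_6={p,r}: ((!p U !s) | !G(p))=True (!p U !s)=True !p=False p=True !s=True s=False !G(p)=False G(p)=True
s_7={p,s}: ((!p U !s) | !G(p))=False (!p U !s)=False !p=False p=True !s=False s=True !G(p)=False G(p)=True
Evaluating at position 3: result = True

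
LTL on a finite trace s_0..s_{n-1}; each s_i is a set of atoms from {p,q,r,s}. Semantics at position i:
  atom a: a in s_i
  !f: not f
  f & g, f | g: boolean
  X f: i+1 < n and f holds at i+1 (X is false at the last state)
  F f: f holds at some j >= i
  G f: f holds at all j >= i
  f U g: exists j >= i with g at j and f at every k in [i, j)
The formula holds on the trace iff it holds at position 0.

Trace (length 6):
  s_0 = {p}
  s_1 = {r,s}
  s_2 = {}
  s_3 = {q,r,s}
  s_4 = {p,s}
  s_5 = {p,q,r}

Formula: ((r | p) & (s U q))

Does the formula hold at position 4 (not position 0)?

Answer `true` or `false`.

s_0={p}: ((r | p) & (s U q))=False (r | p)=True r=False p=True (s U q)=False s=False q=False
s_1={r,s}: ((r | p) & (s U q))=False (r | p)=True r=True p=False (s U q)=False s=True q=False
s_2={}: ((r | p) & (s U q))=False (r | p)=False r=False p=False (s U q)=False s=False q=False
s_3={q,r,s}: ((r | p) & (s U q))=True (r | p)=True r=True p=False (s U q)=True s=True q=True
s_4={p,s}: ((r | p) & (s U q))=True (r | p)=True r=False p=True (s U q)=True s=True q=False
s_5={p,q,r}: ((r | p) & (s U q))=True (r | p)=True r=True p=True (s U q)=True s=False q=True
Evaluating at position 4: result = True

Answer: true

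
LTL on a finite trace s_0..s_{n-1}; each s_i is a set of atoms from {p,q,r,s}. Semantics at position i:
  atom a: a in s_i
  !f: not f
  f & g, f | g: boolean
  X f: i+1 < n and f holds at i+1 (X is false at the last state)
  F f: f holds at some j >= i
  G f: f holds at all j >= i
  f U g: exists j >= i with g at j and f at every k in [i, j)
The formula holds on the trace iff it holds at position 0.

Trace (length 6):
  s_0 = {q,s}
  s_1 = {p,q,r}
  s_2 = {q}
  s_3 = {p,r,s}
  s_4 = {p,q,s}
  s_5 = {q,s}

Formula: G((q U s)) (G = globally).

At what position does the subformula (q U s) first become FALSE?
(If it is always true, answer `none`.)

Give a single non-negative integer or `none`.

Answer: none

Derivation:
s_0={q,s}: (q U s)=True q=True s=True
s_1={p,q,r}: (q U s)=True q=True s=False
s_2={q}: (q U s)=True q=True s=False
s_3={p,r,s}: (q U s)=True q=False s=True
s_4={p,q,s}: (q U s)=True q=True s=True
s_5={q,s}: (q U s)=True q=True s=True
G((q U s)) holds globally = True
No violation — formula holds at every position.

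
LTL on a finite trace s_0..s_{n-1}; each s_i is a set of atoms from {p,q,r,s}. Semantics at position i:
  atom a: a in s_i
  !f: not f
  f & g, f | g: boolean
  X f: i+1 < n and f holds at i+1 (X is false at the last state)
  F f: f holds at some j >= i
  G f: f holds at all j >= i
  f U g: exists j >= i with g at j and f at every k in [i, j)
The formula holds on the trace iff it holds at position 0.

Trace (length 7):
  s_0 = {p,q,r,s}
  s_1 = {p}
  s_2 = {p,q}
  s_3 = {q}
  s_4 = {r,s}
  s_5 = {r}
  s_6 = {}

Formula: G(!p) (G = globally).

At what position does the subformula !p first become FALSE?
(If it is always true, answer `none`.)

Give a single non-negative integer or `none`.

Answer: 0

Derivation:
s_0={p,q,r,s}: !p=False p=True
s_1={p}: !p=False p=True
s_2={p,q}: !p=False p=True
s_3={q}: !p=True p=False
s_4={r,s}: !p=True p=False
s_5={r}: !p=True p=False
s_6={}: !p=True p=False
G(!p) holds globally = False
First violation at position 0.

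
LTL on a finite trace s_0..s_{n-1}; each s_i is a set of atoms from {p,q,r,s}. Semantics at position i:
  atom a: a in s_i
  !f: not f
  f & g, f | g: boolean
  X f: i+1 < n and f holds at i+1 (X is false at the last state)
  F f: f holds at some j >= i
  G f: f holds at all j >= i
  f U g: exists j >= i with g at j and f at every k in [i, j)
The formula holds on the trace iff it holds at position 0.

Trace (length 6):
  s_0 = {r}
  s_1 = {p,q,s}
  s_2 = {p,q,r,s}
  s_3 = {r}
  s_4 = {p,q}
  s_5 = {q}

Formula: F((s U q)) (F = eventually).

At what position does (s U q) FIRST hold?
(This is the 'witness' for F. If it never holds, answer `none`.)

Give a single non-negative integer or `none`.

s_0={r}: (s U q)=False s=False q=False
s_1={p,q,s}: (s U q)=True s=True q=True
s_2={p,q,r,s}: (s U q)=True s=True q=True
s_3={r}: (s U q)=False s=False q=False
s_4={p,q}: (s U q)=True s=False q=True
s_5={q}: (s U q)=True s=False q=True
F((s U q)) holds; first witness at position 1.

Answer: 1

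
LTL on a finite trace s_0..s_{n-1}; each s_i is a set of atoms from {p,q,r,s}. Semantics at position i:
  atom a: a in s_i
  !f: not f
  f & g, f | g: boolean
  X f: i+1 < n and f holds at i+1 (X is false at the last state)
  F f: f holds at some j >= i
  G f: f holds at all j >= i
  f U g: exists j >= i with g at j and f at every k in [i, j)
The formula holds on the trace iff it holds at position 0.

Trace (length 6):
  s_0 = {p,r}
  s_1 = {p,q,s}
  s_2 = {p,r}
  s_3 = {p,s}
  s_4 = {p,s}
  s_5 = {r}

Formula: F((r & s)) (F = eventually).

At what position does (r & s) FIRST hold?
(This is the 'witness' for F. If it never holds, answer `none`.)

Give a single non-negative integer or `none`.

s_0={p,r}: (r & s)=False r=True s=False
s_1={p,q,s}: (r & s)=False r=False s=True
s_2={p,r}: (r & s)=False r=True s=False
s_3={p,s}: (r & s)=False r=False s=True
s_4={p,s}: (r & s)=False r=False s=True
s_5={r}: (r & s)=False r=True s=False
F((r & s)) does not hold (no witness exists).

Answer: none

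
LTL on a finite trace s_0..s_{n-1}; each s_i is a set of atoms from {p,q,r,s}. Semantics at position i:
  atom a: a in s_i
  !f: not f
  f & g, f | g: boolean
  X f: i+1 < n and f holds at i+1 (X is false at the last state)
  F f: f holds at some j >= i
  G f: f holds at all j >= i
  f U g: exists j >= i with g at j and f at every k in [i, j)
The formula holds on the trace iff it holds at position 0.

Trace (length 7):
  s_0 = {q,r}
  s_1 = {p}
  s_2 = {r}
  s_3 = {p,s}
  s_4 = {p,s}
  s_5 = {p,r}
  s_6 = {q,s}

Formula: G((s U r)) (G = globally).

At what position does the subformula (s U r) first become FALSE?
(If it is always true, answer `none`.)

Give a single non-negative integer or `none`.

s_0={q,r}: (s U r)=True s=False r=True
s_1={p}: (s U r)=False s=False r=False
s_2={r}: (s U r)=True s=False r=True
s_3={p,s}: (s U r)=True s=True r=False
s_4={p,s}: (s U r)=True s=True r=False
s_5={p,r}: (s U r)=True s=False r=True
s_6={q,s}: (s U r)=False s=True r=False
G((s U r)) holds globally = False
First violation at position 1.

Answer: 1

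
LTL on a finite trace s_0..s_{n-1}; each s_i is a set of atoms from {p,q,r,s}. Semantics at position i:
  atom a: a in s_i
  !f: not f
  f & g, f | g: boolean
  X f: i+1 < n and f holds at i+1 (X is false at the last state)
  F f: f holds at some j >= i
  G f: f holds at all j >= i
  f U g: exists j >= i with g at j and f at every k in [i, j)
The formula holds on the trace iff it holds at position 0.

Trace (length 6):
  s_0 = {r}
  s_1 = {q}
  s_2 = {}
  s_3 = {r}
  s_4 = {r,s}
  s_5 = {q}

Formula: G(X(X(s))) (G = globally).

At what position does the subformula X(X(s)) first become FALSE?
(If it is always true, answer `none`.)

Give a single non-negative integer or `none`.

s_0={r}: X(X(s))=False X(s)=False s=False
s_1={q}: X(X(s))=False X(s)=False s=False
s_2={}: X(X(s))=True X(s)=False s=False
s_3={r}: X(X(s))=False X(s)=True s=False
s_4={r,s}: X(X(s))=False X(s)=False s=True
s_5={q}: X(X(s))=False X(s)=False s=False
G(X(X(s))) holds globally = False
First violation at position 0.

Answer: 0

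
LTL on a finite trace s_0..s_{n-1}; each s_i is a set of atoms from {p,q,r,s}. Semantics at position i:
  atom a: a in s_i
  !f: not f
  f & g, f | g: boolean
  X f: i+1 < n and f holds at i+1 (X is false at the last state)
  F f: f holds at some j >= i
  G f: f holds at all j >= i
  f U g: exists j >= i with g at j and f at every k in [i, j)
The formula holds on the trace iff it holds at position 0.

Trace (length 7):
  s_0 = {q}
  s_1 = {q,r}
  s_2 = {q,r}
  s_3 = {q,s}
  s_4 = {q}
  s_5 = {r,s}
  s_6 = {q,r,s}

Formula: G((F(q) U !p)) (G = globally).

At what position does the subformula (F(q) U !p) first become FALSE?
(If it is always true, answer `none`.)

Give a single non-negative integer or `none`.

Answer: none

Derivation:
s_0={q}: (F(q) U !p)=True F(q)=True q=True !p=True p=False
s_1={q,r}: (F(q) U !p)=True F(q)=True q=True !p=True p=False
s_2={q,r}: (F(q) U !p)=True F(q)=True q=True !p=True p=False
s_3={q,s}: (F(q) U !p)=True F(q)=True q=True !p=True p=False
s_4={q}: (F(q) U !p)=True F(q)=True q=True !p=True p=False
s_5={r,s}: (F(q) U !p)=True F(q)=True q=False !p=True p=False
s_6={q,r,s}: (F(q) U !p)=True F(q)=True q=True !p=True p=False
G((F(q) U !p)) holds globally = True
No violation — formula holds at every position.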